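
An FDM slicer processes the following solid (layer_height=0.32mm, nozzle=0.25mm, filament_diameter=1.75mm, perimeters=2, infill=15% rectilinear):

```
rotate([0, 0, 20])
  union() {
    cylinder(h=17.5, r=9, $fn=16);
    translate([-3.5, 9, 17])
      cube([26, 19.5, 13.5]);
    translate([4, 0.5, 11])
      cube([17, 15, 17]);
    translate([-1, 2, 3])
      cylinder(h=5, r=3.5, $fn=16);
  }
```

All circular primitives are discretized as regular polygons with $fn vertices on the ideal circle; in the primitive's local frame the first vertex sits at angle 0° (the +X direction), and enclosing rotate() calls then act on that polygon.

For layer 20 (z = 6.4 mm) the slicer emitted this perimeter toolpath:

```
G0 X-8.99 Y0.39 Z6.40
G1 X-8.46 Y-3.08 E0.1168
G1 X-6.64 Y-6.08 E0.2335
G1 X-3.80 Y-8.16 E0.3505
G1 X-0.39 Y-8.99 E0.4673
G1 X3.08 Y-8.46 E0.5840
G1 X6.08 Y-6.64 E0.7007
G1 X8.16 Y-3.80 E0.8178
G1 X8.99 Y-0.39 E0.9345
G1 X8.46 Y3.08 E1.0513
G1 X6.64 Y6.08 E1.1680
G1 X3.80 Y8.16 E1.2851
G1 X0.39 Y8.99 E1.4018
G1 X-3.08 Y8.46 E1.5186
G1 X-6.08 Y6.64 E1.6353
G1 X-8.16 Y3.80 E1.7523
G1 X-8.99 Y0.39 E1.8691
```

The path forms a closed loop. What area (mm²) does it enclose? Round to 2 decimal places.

248.06 mm²

Apply the shoelace formula to the sequence of (X, Y) vertices; enclosed area = 248.06 mm².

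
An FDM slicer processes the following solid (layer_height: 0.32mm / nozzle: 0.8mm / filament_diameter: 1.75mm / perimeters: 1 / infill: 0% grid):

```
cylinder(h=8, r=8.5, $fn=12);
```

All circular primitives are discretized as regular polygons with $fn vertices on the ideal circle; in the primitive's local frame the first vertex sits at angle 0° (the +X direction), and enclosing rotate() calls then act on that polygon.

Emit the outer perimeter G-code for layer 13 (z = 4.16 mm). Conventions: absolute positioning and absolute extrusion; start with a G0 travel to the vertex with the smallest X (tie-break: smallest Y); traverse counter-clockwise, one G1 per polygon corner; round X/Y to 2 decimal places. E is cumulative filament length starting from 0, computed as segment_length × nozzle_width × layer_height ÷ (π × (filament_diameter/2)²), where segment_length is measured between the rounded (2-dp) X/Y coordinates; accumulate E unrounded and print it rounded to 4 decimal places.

G0 X-8.50 Y0.00 Z4.16
G1 X-7.36 Y-4.25 E0.4683
G1 X-4.25 Y-7.36 E0.9364
G1 X0.00 Y-8.50 E1.4048
G1 X4.25 Y-7.36 E1.8731
G1 X7.36 Y-4.25 E2.3412
G1 X8.50 Y0.00 E2.8095
G1 X7.36 Y4.25 E3.2779
G1 X4.25 Y7.36 E3.7460
G1 X0.00 Y8.50 E4.2143
G1 X-4.25 Y7.36 E4.6826
G1 X-7.36 Y4.25 E5.1507
G1 X-8.50 Y0.00 E5.6191

At z = 4.16 mm: the r=8.5 cylinder gives a regular 12-gon of circumradius 8.5 (constant along its height). The outline is a single polygon with 12 vertices. Extrusion per mm of travel: 0.8 × 0.32 / (π × 0.875²) = 0.106432. Accumulating E over each segment gives final E = 5.6191.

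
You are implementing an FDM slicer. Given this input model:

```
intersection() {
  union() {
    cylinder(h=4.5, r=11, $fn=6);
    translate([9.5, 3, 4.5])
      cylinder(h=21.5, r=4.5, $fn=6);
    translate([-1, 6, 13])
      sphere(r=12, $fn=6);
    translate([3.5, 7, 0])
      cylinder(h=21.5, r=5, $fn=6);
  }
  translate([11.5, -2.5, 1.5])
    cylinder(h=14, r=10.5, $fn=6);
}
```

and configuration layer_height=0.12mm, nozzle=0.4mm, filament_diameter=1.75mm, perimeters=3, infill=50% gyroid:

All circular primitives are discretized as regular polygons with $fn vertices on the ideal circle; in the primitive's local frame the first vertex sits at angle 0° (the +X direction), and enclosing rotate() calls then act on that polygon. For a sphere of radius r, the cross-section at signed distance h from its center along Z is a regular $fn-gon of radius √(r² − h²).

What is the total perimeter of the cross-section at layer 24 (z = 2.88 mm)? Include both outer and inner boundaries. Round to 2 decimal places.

At z = 2.88 mm: the r=11 cylinder contributes a regular 6-gon of circumradius 11 (perimeter = 2·6·11.000·sin(180°/6) = 66.00 mm); the cylinder at (9.5, 3) is not intersected at this z (z outside [4.5, 26]); the r=12 sphere at (-1, 6) slices to a regular 6-gon of circumradius 6.449 (√(r²−h²) with h=10.12 from center) (perimeter = 2·6·6.449·sin(180°/6) = 38.69 mm); the r=5 cylinder at (3.5, 7) contributes a regular 6-gon of circumradius 5 (perimeter = 2·6·5.000·sin(180°/6) = 30.00 mm); Merging all regions: the regions partially overlap (shared area 145.81 mm²), so the edge portions inside another operand are dropped and the merged outline is re-measured after clipping — boundary = 69.92 mm; the cylinder at (11.5, -2.5): section is a regular 6-gon, circumradius r=10.5 (perimeter = 2·6·10.500·sin(180°/6) = 63.00 mm); After intersecting: the r=10.5 cylinder at (11.5, -2.5) partially overlaps the result so far; clipping to the common part keeps 84.83 mm² — boundary = 39.69 mm. Overall, the cross-section is a single solid region. Total boundary length (outer) = 39.69 mm.

39.69 mm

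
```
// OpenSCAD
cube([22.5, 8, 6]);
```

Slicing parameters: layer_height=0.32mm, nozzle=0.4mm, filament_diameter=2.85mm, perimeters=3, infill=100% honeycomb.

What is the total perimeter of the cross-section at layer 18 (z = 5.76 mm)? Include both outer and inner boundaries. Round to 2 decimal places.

At z = 5.76 mm: the 22.5×8 cube contributes its full rectangle (perimeter 61.00 mm). Overall, the cross-section is a single solid region. Total boundary length (outer) = 61.00 mm.

61.00 mm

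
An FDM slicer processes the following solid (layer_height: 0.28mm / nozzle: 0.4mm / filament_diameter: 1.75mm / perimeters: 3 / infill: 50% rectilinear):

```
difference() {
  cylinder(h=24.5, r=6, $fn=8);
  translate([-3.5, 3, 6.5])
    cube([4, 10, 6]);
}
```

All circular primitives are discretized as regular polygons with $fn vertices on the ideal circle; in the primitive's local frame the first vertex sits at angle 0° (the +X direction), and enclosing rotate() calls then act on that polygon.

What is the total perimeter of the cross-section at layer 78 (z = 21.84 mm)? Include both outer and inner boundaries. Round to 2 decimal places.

At z = 21.84 mm: the r=6 cylinder gives a regular 8-gon of circumradius 6 (constant along its height) (perimeter = 2·8·6.000·sin(180°/8) = 36.74 mm); the cube at (-3.5, 3) is not intersected at this z (z outside [6.5, 12.5]); After the difference (first − rest): none of the subtracted shapes is present at this height, so the r=6 cylinder is unchanged — boundary = 36.74 mm. Overall, the cross-section is a single solid region. Total boundary length (outer) = 36.74 mm.

36.74 mm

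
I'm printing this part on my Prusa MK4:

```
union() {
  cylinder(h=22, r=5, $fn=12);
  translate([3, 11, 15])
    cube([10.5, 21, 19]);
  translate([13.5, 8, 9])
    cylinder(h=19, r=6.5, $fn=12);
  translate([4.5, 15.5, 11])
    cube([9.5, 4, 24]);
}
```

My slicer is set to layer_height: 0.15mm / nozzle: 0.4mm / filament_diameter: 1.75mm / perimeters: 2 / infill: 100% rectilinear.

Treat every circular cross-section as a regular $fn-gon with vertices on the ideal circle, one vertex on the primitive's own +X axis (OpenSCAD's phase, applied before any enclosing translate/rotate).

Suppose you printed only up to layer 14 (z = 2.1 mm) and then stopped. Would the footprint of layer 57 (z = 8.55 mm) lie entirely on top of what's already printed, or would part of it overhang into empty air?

Compare the two slices. At z = 2.1: the r=5 cylinder gives a regular 12-gon of circumradius 5 (constant along its height) (area = (12/2)·5.000²·sin(360°/12) = 75.00 mm²); the cube at (3, 11) is not intersected at this z (z outside [15, 34]); the cylinder at (13.5, 8) is absent (z outside [9, 28]); the cube at (4.5, 15.5) does not reach this height (z outside [11, 35]); Combining (union): only the r=5 cylinder is present, so the union is just that shape — area = 75.00 mm². At z = 8.55: the cylinder: section is a regular 12-gon, circumradius r=5 (area = (12/2)·5.000²·sin(360°/12) = 75.00 mm²); the cube at (3, 11) does not reach this height (z outside [15, 34]); the cylinder at (13.5, 8) is absent (z outside [9, 28]); the cube at (4.5, 15.5) is absent (z outside [11, 35]); Combining (union): only the r=5 cylinder is present, so the union is just that shape — area = 75.00 mm². Checking containment: the cross-section at z = 8.55 is a subset of the cross-section at z = 2.1.

entirely on top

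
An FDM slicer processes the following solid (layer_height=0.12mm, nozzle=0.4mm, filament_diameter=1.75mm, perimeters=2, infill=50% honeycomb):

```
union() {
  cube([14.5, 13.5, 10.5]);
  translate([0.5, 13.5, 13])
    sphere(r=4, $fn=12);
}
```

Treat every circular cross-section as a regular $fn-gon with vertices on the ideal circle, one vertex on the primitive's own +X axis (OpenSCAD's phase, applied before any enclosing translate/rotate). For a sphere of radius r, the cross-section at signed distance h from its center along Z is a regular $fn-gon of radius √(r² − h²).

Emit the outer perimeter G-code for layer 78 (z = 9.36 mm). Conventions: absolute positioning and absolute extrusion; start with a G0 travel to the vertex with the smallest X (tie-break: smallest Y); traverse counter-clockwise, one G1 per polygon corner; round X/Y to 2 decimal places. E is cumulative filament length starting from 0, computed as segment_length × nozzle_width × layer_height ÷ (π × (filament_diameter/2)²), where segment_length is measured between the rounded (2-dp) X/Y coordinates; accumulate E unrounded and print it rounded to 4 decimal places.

At z = 9.36 mm: the cube is present — its section is the full 14.5×13.5 rectangle; the r=4 sphere at (0.5, 13.5) contributes a regular 12-gon of circumradius √(4²−3.64²) = 1.658; Combining (union): the regions partially overlap (shared area 2.86 mm²), so overlapping operands fuse into one piece — 1 connected region. The outline is a single polygon with 13 vertices. Extrusion per mm of travel: 0.4 × 0.12 / (π × 0.875²) = 0.019956. Accumulating E over each segment gives final E = 1.1882.

G0 X-1.16 Y13.50 Z9.36
G1 X-0.94 Y12.67 E0.0171
G1 X-0.33 Y12.06 E0.0344
G1 X0.00 Y11.98 E0.0411
G1 X0.00 Y0.00 E0.2802
G1 X14.50 Y0.00 E0.5696
G1 X14.50 Y13.50 E0.8390
G1 X2.16 Y13.50 E1.0852
G1 X1.94 Y14.33 E1.1024
G1 X1.33 Y14.94 E1.1196
G1 X0.50 Y15.16 E1.1367
G1 X-0.33 Y14.94 E1.1539
G1 X-0.94 Y14.33 E1.1711
G1 X-1.16 Y13.50 E1.1882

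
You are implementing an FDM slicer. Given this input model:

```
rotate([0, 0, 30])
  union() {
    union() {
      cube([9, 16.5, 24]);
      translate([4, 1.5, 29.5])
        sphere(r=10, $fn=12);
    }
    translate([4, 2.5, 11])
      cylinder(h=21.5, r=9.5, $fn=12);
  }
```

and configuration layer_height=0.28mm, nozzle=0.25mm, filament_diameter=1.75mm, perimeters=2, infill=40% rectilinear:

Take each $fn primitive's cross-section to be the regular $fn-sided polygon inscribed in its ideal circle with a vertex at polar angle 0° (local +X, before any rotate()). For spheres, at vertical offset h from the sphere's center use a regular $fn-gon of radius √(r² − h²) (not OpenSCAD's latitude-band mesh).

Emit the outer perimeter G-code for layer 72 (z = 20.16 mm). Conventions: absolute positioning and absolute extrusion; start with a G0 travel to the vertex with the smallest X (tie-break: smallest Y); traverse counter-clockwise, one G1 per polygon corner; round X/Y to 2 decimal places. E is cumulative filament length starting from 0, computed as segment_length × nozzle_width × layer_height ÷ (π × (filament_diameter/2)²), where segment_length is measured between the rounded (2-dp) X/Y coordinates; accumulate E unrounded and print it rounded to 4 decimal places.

G0 X-8.25 Y14.29 Z20.16
G1 X-5.46 Y9.46 E0.1623
G1 X-6.01 Y8.92 E0.1848
G1 X-7.29 Y4.17 E0.3279
G1 X-6.01 Y-0.58 E0.4711
G1 X-2.54 Y-4.06 E0.6141
G1 X2.21 Y-5.33 E0.7572
G1 X6.96 Y-4.06 E0.9003
G1 X10.44 Y-0.58 E1.0435
G1 X11.71 Y4.17 E1.1866
G1 X10.44 Y8.92 E1.3297
G1 X6.96 Y12.39 E1.4727
G1 X2.56 Y13.57 E1.6053
G1 X-0.46 Y18.79 E1.7808
G1 X-8.25 Y14.29 E2.0426

At z = 20.16 mm: the cube is present — its section is the full 9×16.5 rectangle; the r=10 sphere at (4, 1.5) slices to a regular 12-gon of circumradius 3.573 (√(r²−h²) with h=9.34 from center); Combining (union): the regions partially overlap (shared area 29.26 mm²), so overlapping operands fuse into one piece — 1 connected region; the r=9.5 cylinder at (4, 2.5) gives a regular 12-gon of circumradius 9.5 (constant along its height); Taking the union: the regions partially overlap (shared area 111.52 mm²), so overlapping operands fuse into one piece — 1 connected region; (rotated 30° about Z; rotation is an isometry so areas/perimeters/island counts are preserved). The outline is a single polygon with 14 vertices. Extrusion per mm of travel: 0.25 × 0.28 / (π × 0.875²) = 0.029103. Accumulating E over each segment gives final E = 2.0426.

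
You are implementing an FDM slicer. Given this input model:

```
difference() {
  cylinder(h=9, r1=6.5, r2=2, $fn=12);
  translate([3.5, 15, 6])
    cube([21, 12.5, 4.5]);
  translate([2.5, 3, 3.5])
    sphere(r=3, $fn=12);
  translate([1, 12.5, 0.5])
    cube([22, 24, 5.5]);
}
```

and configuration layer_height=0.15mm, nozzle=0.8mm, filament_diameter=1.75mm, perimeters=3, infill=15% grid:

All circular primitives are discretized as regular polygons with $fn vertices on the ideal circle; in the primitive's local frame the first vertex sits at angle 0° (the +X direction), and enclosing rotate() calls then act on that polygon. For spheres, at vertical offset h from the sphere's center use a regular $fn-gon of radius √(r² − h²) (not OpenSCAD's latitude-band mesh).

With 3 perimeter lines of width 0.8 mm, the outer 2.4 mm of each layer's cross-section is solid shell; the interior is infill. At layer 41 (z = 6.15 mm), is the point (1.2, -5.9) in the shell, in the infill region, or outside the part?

At z = 6.15 mm: the cone: at t=0.683 of its height the radius interpolates to r₁+(r₂−r₁)t = 3.425, giving a regular 12-gon of that circumradius; the cube at (3.5, 15) (footprint 21×12.5) is included at this height; the r=3 sphere at (2.5, 3) contributes a regular 12-gon of circumradius √(3²−2.65²) = 1.406; the cube at (1, 12.5) is not intersected at this z (z outside [0.5, 6]); Subtracting the remaining from the first: starting from the cone, the 21×12.5 cube at (3.5, 15) misses the remaining region (no effect); the r=3 sphere at (2.5, 3) partially overlaps it — only the 1.31 mm² overlap (of its 5.93 mm²) is removed, clipping the outline — 1 connected region. Overall, the cross-section is a single solid region. The nearest boundary edge runs (1.71, -2.97)→(-0.00, -3.42); distance from the point to it = 2.70 mm. The point is not inside any of the regions above, so it lies outside the cross-section (2.70 mm from the nearest boundary).

outside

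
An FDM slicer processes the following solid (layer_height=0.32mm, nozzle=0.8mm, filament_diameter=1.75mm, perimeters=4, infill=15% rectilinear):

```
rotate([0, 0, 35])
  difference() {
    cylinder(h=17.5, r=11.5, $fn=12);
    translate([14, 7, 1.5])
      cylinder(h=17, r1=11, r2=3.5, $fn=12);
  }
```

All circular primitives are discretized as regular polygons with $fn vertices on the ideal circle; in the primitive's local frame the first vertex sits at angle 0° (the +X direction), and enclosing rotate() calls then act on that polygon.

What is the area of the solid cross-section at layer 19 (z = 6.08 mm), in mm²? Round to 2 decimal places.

At z = 6.08 mm: the r=11.5 cylinder gives a regular 12-gon of circumradius 11.5 (constant along its height) (area = (12/2)·11.500²·sin(360°/12) = 396.75 mm²); the cone at (14, 7) contributes a regular 12-gon of circumradius 8.979 (interpolated between r1=11 and r2=3.5 at t=0.269) (area = (12/2)·8.979²·sin(360°/12) = 241.89 mm²); Subtracting the remaining from the first: starting from the r=11.5 cylinder (396.75 mm²), the cone at (14, 7) partially overlaps it — only the 36.88 mm² overlap (of its 241.89 mm²) is removed, clipping the outline — area = 359.87 mm²; (whole slice rotated 35° about Z — lengths, areas and connectivity unchanged). Overall, the cross-section is a single solid region. Net area = 359.87 mm².

359.87 mm²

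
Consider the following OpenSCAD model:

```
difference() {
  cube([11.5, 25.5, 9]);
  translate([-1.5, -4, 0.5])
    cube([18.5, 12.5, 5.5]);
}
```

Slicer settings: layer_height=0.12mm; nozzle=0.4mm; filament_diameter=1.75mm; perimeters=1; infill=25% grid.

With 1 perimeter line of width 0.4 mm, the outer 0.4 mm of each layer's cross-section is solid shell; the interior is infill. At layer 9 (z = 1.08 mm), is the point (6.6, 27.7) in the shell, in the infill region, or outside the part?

outside

At z = 1.08 mm: the cube is present — its section is the full 11.5×25.5 rectangle; the cube at (-1.5, -4) is present — its section is the full 18.5×12.5 rectangle; Taking the first minus the rest: starting from the 11.5×25.5 cube, the 18.5×12.5 cube at (-1.5, -4) partially overlaps it — only the 97.75 mm² overlap (of its 231.25 mm²) is removed, clipping the outline — 1 connected region. Overall, the cross-section is a single solid region. The nearest boundary edge runs (0.00, 25.50)→(11.50, 25.50); distance from the point to it = 2.20 mm. The point is not inside any of the regions above, so it lies outside the cross-section (2.20 mm from the nearest boundary).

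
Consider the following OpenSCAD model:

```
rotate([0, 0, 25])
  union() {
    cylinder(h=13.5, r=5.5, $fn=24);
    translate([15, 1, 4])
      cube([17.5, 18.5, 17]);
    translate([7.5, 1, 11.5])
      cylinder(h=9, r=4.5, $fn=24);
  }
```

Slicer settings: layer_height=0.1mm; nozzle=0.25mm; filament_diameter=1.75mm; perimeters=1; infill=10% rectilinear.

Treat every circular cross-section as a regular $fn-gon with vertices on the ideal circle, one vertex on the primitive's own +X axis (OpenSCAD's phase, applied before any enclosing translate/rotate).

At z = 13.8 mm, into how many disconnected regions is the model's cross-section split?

2

At z = 13.8 mm: the cylinder is not intersected at this z (z outside [0, 13.5]); the 17.5×18.5 cube at (15, 1) contributes its full rectangle; the r=4.5 cylinder at (7.5, 1) contributes a regular 24-gon of circumradius 4.5; Combining (union): the 2 present regions are separate (no shared area or edge), so areas and boundary lengths simply add and each stays a separate island — 2 connected regions; (whole slice rotated 25° about Z — lengths, areas and connectivity unchanged). The result has 2 disconnected regions.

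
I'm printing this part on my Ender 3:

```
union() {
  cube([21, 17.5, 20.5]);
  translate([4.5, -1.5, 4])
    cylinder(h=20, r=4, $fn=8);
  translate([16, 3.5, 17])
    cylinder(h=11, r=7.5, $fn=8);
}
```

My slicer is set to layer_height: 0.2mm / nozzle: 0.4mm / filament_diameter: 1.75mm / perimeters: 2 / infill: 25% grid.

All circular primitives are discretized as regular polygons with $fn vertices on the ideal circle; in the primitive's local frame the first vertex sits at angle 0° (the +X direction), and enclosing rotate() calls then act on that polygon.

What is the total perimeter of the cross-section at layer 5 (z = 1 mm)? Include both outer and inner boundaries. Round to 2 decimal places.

At z = 1 mm: the cube (footprint 21×17.5) is included at this height (perimeter 77.00 mm); the cylinder at (4.5, -1.5) does not reach this height (z outside [4, 24]); the cylinder at (16, 3.5) is absent (z outside [17, 28]); Taking the union: only the 21×17.5 cube is present, so the union is just that shape — boundary = 77.00 mm. Overall, the cross-section is a single solid region. Total boundary length (outer) = 77.00 mm.

77.00 mm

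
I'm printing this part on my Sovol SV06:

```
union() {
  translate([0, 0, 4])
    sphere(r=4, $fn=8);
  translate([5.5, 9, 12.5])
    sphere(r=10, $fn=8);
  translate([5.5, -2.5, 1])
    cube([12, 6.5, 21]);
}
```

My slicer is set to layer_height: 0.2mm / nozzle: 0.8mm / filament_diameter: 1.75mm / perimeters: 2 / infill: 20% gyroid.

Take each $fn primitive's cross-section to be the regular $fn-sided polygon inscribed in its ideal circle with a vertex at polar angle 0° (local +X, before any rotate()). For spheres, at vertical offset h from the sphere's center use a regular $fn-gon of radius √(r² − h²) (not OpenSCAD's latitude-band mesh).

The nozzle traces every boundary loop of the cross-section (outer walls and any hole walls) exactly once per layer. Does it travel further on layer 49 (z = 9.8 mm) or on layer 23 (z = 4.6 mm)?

Layer 49 (z = 9.8): the sphere does not reach this height (|z−center|=5.800 > r=4); the r=10 sphere at (5.5, 9) contributes a regular 8-gon of circumradius √(10²−2.7²) = 9.629 (perimeter = 2·8·9.629·sin(180°/8) = 58.96 mm); the cube at (5.5, -2.5) (footprint 12×6.5) is included at this height (perimeter 37.00 mm); Combining (union): the regions partially overlap (shared area 22.59 mm²), so the edge portions inside another operand are dropped and the merged outline is re-measured after clipping — boundary = 74.44 mm. So its perimeter = 74.44 mm. Layer 23 (z = 4.6): the r=4 sphere contributes a regular 8-gon of circumradius √(4²−0.6²) = 3.955 (perimeter = 2·8·3.955·sin(180°/8) = 24.21 mm); the r=10 sphere at (5.5, 9) slices to a regular 8-gon of circumradius 6.131 (√(r²−h²) with h=7.9 from center) (perimeter = 2·8·6.131·sin(180°/8) = 37.54 mm); the cube at (5.5, -2.5) (footprint 12×6.5) is included at this height (perimeter 37.00 mm); Taking the union: the regions partially overlap (shared area 1.54 mm²), so the edge portions inside another operand are dropped and the merged outline is re-measured after clipping — boundary = 91.94 mm. So its perimeter = 91.94 mm. Layer 23 is larger (91.94 vs 74.44 mm).

layer 23 (z = 4.6 mm)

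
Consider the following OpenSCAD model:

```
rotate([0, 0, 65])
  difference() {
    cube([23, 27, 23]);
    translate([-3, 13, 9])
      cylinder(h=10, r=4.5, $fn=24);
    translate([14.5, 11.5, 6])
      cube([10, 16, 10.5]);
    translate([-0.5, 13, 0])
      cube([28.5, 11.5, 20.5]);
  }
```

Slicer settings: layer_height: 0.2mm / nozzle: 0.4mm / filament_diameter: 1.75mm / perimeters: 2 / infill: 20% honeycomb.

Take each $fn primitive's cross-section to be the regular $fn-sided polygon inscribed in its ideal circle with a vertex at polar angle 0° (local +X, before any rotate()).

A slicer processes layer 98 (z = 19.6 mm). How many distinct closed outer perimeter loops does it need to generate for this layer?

2

At z = 19.6 mm: the cube is present — its section is the full 23×27 rectangle; the cylinder at (-3, 13) is not intersected at this z (z outside [9, 19]); the cube at (14.5, 11.5) is not intersected at this z (z outside [6, 16.5]); the cube at (-0.5, 13) (footprint 28.5×11.5) is included at this height; Taking the first minus the rest: starting from the 23×27 cube, the 28.5×11.5 cube at (-0.5, 13) partially overlaps it — only the 264.50 mm² overlap (of its 327.75 mm²) is removed, clipping the outline — 2 connected regions; (whole slice rotated 65° about Z — lengths, areas and connectivity unchanged). The result has 2 disconnected regions.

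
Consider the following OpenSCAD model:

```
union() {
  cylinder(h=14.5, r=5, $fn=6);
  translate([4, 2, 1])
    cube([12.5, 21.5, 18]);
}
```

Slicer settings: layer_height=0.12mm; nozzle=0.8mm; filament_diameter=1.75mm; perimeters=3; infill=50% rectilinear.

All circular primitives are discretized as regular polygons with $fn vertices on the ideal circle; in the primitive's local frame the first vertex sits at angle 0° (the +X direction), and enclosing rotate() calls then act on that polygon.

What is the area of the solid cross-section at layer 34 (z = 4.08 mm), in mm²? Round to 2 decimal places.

At z = 4.08 mm: the r=5 cylinder contributes a regular 6-gon of circumradius 5 (area = (6/2)·5.000²·sin(360°/6) = 64.95 mm²); the cube at (4, 2) is present — its section is the full 12.5×21.5 rectangle (area 268.75 mm²); Combining (union): the 2 present regions are separate (no shared area or edge), so areas and boundary lengths simply add and each stays a separate island — area = 333.70 mm². Overall, the cross-section has 2 separate islands. Net area = 333.70 mm².

333.70 mm²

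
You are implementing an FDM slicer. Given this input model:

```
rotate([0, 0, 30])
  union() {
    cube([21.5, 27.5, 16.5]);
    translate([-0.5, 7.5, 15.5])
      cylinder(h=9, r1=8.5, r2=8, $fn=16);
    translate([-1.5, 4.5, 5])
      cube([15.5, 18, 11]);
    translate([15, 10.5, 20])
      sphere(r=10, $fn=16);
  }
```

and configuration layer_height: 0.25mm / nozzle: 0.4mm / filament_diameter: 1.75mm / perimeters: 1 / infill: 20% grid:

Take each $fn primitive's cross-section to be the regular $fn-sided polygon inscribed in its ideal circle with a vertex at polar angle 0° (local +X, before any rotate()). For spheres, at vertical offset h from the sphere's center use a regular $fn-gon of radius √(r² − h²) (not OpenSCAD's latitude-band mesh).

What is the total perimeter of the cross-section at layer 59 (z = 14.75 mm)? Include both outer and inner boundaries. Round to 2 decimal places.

At z = 14.75 mm: the cube (footprint 21.5×27.5) is included at this height (perimeter 98.00 mm); the cone at (-0.5, 7.5) is not intersected at this z (z outside [15.5, 24.5]); the cube at (-1.5, 4.5) (footprint 15.5×18) is included at this height (perimeter 67.00 mm); the r=10 sphere at (15, 10.5) contributes a regular 16-gon of circumradius √(10²−5.25²) = 8.511 (perimeter = 2·16·8.511·sin(180°/16) = 53.13 mm); Combining (union): the regions partially overlap (shared area 459.99 mm²), so the edge portions inside another operand are dropped and the merged outline is re-measured after clipping — boundary = 101.95 mm; (rotated 30° about Z; rotation is an isometry so areas/perimeters/island counts are preserved). Overall, the cross-section is a single solid region. Total boundary length (outer) = 101.95 mm.

101.95 mm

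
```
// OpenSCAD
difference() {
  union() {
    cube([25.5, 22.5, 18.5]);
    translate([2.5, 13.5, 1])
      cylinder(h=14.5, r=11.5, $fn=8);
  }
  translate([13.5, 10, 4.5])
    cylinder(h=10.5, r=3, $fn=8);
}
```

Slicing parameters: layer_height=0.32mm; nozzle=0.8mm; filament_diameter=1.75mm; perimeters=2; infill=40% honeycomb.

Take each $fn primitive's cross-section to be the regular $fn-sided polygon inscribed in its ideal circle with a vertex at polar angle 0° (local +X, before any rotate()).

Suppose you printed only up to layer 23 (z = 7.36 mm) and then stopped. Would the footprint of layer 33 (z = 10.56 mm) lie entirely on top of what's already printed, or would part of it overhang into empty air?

Compare the two slices. At z = 7.36: the cube is present — its section is the full 25.5×22.5 rectangle (area 573.75 mm²); the r=11.5 cylinder at (2.5, 13.5) gives a regular 8-gon of circumradius 11.5 (constant along its height) (area = (8/2)·11.500²·sin(360°/8) = 374.06 mm²); Merging all regions: the regions partially overlap — summed areas 947.81 mm² minus the doubly-counted overlap 229.44 mm² gives 718.37 mm² — area = 718.37 mm²; the cylinder at (13.5, 10): section is a regular 8-gon, circumradius r=3 (area = (8/2)·3.000²·sin(360°/8) = 25.46 mm²); After the difference (first − rest): starting from that combined region (718.37 mm²), the r=3 cylinder at (13.5, 10) lies wholly inside it (removes its full 25.46 mm² and its 18.37 mm outline becomes a hole wall) — area = 692.91 mm². At z = 10.56: the cube is present — its section is the full 25.5×22.5 rectangle (area 573.75 mm²); the r=11.5 cylinder at (2.5, 13.5) gives a regular 8-gon of circumradius 11.5 (constant along its height) (area = (8/2)·11.500²·sin(360°/8) = 374.06 mm²); Merging all regions: the regions partially overlap — summed areas 947.81 mm² minus the doubly-counted overlap 229.44 mm² gives 718.37 mm² — area = 718.37 mm²; the r=3 cylinder at (13.5, 10) contributes a regular 8-gon of circumradius 3 (area = (8/2)·3.000²·sin(360°/8) = 25.46 mm²); After the difference (first − rest): starting from the result so far (718.37 mm²), the r=3 cylinder at (13.5, 10) lies wholly inside it (removes its full 25.46 mm² and its 18.37 mm outline becomes a hole wall) — area = 692.91 mm². Checking containment: the cross-section at z = 10.56 is a subset of the cross-section at z = 7.36.

entirely on top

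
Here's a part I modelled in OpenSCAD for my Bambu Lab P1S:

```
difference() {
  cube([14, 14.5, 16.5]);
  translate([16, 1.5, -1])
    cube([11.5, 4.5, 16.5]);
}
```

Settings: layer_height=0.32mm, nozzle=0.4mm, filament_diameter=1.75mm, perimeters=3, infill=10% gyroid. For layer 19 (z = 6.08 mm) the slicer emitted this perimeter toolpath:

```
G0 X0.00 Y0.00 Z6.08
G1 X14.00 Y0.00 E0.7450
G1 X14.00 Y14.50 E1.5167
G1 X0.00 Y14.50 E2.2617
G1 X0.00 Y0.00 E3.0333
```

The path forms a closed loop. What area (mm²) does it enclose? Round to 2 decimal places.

203.00 mm²

Apply the shoelace formula to the sequence of (X, Y) vertices; enclosed area = 203.00 mm².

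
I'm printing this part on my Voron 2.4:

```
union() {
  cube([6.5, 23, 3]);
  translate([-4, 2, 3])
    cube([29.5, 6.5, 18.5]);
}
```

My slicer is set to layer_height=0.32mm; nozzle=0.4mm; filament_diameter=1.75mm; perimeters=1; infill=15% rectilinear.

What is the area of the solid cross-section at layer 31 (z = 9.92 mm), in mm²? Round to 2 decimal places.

191.75 mm²

At z = 9.92 mm: the cube is absent (z outside [0, 3]); the cube at (-4, 2) (footprint 29.5×6.5) is included at this height (area 191.75 mm²); Taking the union: only the 29.5×6.5 cube at (-4, 2) is present, so the union is just that shape — area = 191.75 mm². Overall, the cross-section is a single solid region. Net area = 191.75 mm².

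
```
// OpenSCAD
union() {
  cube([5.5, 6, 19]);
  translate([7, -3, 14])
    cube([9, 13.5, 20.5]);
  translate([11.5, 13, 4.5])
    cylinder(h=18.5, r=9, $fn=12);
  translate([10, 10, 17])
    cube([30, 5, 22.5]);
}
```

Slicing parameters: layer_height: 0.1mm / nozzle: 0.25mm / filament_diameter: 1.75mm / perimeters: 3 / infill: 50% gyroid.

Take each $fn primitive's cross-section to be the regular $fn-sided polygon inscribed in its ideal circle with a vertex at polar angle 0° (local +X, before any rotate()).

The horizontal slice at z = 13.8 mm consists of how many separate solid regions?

At z = 13.8 mm: the cube (footprint 5.5×6) is included at this height; the cube at (7, -3) is absent (z outside [14, 34.5]); the r=9 cylinder at (11.5, 13) contributes a regular 12-gon of circumradius 9; the cube at (10, 10) is not intersected at this z (z outside [17, 39.5]); Taking the union: the 2 present regions are separate (no shared area or edge), so areas and boundary lengths simply add and each stays a separate island — 2 connected regions. The result has 2 disconnected regions.

2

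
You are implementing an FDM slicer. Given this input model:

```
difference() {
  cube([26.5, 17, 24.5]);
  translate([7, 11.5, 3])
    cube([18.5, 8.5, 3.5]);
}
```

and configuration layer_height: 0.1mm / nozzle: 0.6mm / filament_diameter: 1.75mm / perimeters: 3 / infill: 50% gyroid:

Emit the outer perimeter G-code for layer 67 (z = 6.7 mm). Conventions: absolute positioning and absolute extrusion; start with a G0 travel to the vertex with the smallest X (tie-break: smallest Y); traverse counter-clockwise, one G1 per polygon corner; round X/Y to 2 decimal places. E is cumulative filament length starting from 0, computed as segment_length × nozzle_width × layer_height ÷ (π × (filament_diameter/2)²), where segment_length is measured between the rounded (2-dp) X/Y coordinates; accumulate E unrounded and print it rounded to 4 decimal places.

At z = 6.7 mm: the 26.5×17 cube contributes its full rectangle; the cube at (7, 11.5) is absent (z outside [3, 6.5]); Taking the first minus the rest: none of the subtracted shapes is present at this height, so the 26.5×17 cube is unchanged — 1 connected region. The outline is a single polygon with 4 vertices. Extrusion per mm of travel: 0.6 × 0.1 / (π × 0.875²) = 0.024945. Accumulating E over each segment gives final E = 2.1702.

G0 X0.00 Y0.00 Z6.70
G1 X26.50 Y0.00 E0.6610
G1 X26.50 Y17.00 E1.0851
G1 X0.00 Y17.00 E1.7462
G1 X0.00 Y0.00 E2.1702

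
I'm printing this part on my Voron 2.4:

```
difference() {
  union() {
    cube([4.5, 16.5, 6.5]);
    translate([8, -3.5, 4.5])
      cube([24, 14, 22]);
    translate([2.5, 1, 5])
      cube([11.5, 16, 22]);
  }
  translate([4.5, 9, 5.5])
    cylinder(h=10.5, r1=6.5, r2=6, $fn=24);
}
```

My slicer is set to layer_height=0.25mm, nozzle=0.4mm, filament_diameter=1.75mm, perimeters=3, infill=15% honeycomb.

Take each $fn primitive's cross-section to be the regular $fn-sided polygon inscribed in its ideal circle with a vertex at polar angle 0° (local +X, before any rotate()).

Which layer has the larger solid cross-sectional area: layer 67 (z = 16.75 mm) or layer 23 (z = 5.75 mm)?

layer 67 (z = 16.75 mm)

Layer 67 (z = 16.75): the cube is absent (z outside [0, 6.5]); the 24×14 cube at (8, -3.5) contributes its full rectangle (area 336.00 mm²); the cube at (2.5, 1) is present — its section is the full 11.5×16 rectangle (area 184.00 mm²); Merging all regions: the regions partially overlap — summed areas 520.00 mm² minus the doubly-counted overlap 57.00 mm² gives 463.00 mm² — area = 463.00 mm²; the cone at (4.5, 9) is not intersected at this z (z outside [5.5, 16]); Taking the first minus the rest: none of the subtracted shapes is present at this height, so that combined region is unchanged — area = 463.00 mm². So its area = 463.00 mm². Layer 23 (z = 5.75): the cube (footprint 4.5×16.5) is included at this height (area 74.25 mm²); the 24×14 cube at (8, -3.5) contributes its full rectangle (area 336.00 mm²); the cube at (2.5, 1) is present — its section is the full 11.5×16 rectangle (area 184.00 mm²); Taking the union: the regions partially overlap — summed areas 594.25 mm² minus the doubly-counted overlap 88.00 mm² gives 506.25 mm² — area = 506.25 mm²; the cone at (4.5, 9) (r1=6.5→r2=6) has section circumradius 6.488 here — a regular 24-gon (area = (24/2)·6.488²·sin(360°/24) = 130.74 mm²); Subtracting the remaining from the first: starting from that combined region (506.25 mm²), the cone at (4.5, 9) partially overlaps it — only the 118.29 mm² overlap (of its 130.74 mm²) is removed, clipping the outline — area = 387.96 mm². So its area = 387.96 mm². Layer 67 is larger (463.00 vs 387.96 mm²).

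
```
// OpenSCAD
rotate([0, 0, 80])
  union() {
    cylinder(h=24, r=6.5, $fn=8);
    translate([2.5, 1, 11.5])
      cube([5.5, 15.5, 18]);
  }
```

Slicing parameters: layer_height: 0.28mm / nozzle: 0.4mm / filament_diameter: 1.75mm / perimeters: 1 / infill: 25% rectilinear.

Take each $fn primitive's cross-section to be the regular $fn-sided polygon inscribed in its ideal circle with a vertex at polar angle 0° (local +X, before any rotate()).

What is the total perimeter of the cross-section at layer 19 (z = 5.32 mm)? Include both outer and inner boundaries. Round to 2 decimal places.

At z = 5.32 mm: the cylinder: section is a regular 8-gon, circumradius r=6.5 (perimeter = 2·8·6.500·sin(180°/8) = 39.80 mm); the cube at (2.5, 1) is absent (z outside [11.5, 29.5]); Combining (union): only the r=6.5 cylinder is present, so the union is just that shape — boundary = 39.80 mm; (rotated 80° about Z; rotation is an isometry so areas/perimeters/island counts are preserved). Overall, the cross-section is a single solid region. Total boundary length (outer) = 39.80 mm.

39.80 mm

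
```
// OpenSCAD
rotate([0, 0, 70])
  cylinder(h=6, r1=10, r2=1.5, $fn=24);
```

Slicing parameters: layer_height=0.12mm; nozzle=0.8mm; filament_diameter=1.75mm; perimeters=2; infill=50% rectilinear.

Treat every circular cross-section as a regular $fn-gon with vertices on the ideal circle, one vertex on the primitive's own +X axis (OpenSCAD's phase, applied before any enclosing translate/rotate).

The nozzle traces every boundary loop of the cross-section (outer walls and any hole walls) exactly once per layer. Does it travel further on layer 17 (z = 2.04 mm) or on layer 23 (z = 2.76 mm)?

Layer 17 (z = 2.04): the cone: at t=0.340 of its height the radius interpolates to r₁+(r₂−r₁)t = 7.110, giving a regular 24-gon of that circumradius (perimeter = 2·24·7.110·sin(180°/24) = 44.55 mm); (whole slice rotated 70° about Z — lengths, areas and connectivity unchanged). So its perimeter = 44.55 mm. Layer 23 (z = 2.76): the cone (r1=10→r2=1.5) has section circumradius 6.090 here — a regular 24-gon (perimeter = 2·24·6.090·sin(180°/24) = 38.16 mm); (whole slice rotated 70° about Z — lengths, areas and connectivity unchanged). So its perimeter = 38.16 mm. Layer 17 is larger (44.55 vs 38.16 mm).

layer 17 (z = 2.04 mm)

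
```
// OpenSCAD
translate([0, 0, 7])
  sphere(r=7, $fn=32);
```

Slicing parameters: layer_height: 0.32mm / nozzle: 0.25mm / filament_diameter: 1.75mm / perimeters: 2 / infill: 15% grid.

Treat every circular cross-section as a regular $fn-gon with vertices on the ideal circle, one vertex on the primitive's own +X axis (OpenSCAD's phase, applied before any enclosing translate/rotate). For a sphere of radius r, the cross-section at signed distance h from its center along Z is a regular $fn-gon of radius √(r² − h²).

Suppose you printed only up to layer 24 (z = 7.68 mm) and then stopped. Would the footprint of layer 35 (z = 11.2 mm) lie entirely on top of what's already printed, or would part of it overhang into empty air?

entirely on top

Compare the two slices. At z = 7.68: the r=7 sphere contributes a regular 32-gon of circumradius √(7²−0.68²) = 6.967 (area = (32/2)·6.967²·sin(360°/32) = 151.51 mm²). At z = 11.2: the sphere: section is a regular 32-gon, circumradius = √(r²−h²) = √(7²−4.2²) = 5.600 (area = (32/2)·5.600²·sin(360°/32) = 97.89 mm²). Checking containment: the cross-section at z = 11.2 is a subset of the cross-section at z = 7.68.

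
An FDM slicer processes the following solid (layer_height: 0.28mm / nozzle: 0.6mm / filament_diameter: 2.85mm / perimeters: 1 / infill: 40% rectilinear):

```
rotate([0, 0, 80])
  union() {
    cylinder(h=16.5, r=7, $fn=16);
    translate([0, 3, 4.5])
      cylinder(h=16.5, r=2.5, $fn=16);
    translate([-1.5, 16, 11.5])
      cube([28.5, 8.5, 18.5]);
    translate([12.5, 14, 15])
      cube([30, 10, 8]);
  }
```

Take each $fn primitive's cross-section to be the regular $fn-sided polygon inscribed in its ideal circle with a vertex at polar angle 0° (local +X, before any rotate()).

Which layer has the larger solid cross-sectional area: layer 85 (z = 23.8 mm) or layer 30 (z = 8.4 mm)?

Layer 85 (z = 23.8): the cylinder is not intersected at this z (z outside [0, 16.5]); the cylinder at (0, 3) does not reach this height (z outside [4.5, 21]); the 28.5×8.5 cube at (-1.5, 16) contributes its full rectangle (area 242.25 mm²); the cube at (12.5, 14) is absent (z outside [15, 23]); Combining (union): only the 28.5×8.5 cube at (-1.5, 16) is present, so the union is just that shape — area = 242.25 mm²; (whole slice rotated 80° about Z — lengths, areas and connectivity unchanged). So its area = 242.25 mm². Layer 30 (z = 8.4): the r=7 cylinder contributes a regular 16-gon of circumradius 7 (area = (16/2)·7.000²·sin(360°/16) = 150.01 mm²); the cylinder at (0, 3): section is a regular 16-gon, circumradius r=2.5 (area = (16/2)·2.500²·sin(360°/16) = 19.13 mm²); the cube at (-1.5, 16) is not intersected at this z (z outside [11.5, 30]); the cube at (12.5, 14) is not intersected at this z (z outside [15, 23]); Taking the union: the r=2.5 cylinder at (0, 3) lies entirely inside the r=7 cylinder, so the union is just the r=7 cylinder — area = 150.01 mm²; (whole slice rotated 80° about Z — lengths, areas and connectivity unchanged). So its area = 150.01 mm². Layer 85 is larger (242.25 vs 150.01 mm²).

layer 85 (z = 23.8 mm)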